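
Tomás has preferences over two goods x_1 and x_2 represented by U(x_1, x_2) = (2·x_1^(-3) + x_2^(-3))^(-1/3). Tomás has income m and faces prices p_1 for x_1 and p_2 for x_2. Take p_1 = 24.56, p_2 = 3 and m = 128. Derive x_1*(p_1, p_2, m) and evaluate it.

MRS = MU_x_1/MU_x_2 = 2·(x_2/x_1)^(4). Set equal to p_1/p_2.
Hence x_2/x_1 = ((1/2)·p_1/p_2)^(1/(4)), i.e. raised to the 0.25 power.
Substitute x_2 = (x_2/x_1)·x_1 into the budget: x_1* = m/(p_1 + p_2·(x_2/x_1)).
Numerically x_2/x_1 = 1.422392, so x_1* = 128/(24.56 + 3·1.422392) = 4.4403.

x_1* = 4.4403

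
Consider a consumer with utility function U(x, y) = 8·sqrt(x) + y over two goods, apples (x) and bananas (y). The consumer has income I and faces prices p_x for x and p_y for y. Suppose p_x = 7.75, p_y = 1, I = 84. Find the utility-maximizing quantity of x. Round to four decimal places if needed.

Utility is quasi-linear in y; the FOC for x is 4/√x = p_x/p_y.
Thus x* = (4·p_y/p_x)² — independent of I — with the rest of income spent on y.
Plugging in: x* = (4·1/7.75)² = 0.2664.

x* = 0.2664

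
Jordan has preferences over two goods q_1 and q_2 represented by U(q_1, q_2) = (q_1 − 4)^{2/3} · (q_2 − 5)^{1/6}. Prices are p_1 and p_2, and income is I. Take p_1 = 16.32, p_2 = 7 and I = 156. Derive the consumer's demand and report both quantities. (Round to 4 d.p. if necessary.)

q_1* = 6.7314, q_2* = 6.592

This is Cobb-Douglas in (q_1−4, q_2−5): tangency gives 2/3·p_2·(q_2−5) = 1/6·p_1·(q_1−4).
Substituting into the budget: q_1* = 4 + 0.8·(I − 4·p_1 − 5·p_2)/p_1, and q_2* = 5 + 0.2·(…)/p_2.
Discretionary income = 156 − 4·16.32 − 5·7 = 55.72; q_1* = 4 + 0.8·55.72/16.32 = 6.7314; q_2* = 5 + 0.2·55.72/7 = 6.592.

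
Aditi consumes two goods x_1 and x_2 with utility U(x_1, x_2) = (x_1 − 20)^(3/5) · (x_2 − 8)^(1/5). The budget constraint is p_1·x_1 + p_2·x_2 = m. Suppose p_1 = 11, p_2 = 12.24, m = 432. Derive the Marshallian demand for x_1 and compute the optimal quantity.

Let x_1' = x_1−20, x_2' = x_2−8. MRS = 3·x_2'/x_1' = p_1/p_2.
Substituting into the budget: x_1* = 20 + 0.75·(m − 20·p_1 − 8·p_2)/p_1, and x_2* = 8 + 0.25·(…)/p_2.
Discretionary income = 432 − 20·11 − 8·12.24 = 114.08; x_1* = 20 + 0.75·114.08/11 = 27.7782.

x_1* = 27.7782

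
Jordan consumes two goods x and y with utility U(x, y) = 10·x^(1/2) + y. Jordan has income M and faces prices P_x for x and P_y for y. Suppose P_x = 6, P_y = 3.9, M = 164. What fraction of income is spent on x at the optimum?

share on x = 0.3864

MU_x = 5/√x, MU_y = 1. Tangency: 5/√x = P_x/P_y.
Solve: √x = 5·P_y/P_x, so x*(P_x,P_y) = (5·P_y/P_x)², and y* = (M − P_x·x*)/P_y.
Plugging in: x* = (5·3.9/6)² = 10.5625, y* = 25.8013.
Expenditure on x: 6·10.5625 = 63.375; share = 0.3864.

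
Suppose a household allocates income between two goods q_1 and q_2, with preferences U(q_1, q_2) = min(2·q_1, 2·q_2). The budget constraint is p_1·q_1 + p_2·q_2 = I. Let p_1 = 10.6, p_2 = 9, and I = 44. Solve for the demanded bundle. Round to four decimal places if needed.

Leontief preferences: the optimum is at the kink where q_1/2 = q_2/2, i.e. q_2 = q_1.
Budget: p_1·q_1 + p_2·q_1 = I, so (2·p_1 + 2·p_2)·q_1 = 2·I.
Demand: q_1*(p_1,p_2,I) = 2·I/(2·p_1 + 2·p_2), q_2* = 2·I/(2·p_1 + 2·p_2).
Here 2·10.6 + 2·9 = 39.2, giving q_1* = 2.2449 and q_2* = 2.2449.

q_1* = 2.2449, q_2* = 2.2449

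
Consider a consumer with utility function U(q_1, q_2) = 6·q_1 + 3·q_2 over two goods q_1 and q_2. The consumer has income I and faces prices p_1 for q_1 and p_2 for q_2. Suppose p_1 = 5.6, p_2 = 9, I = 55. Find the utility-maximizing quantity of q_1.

Perfect substitutes: compare marginal utility per dollar. 6/p_1 vs 3/p_2 → 1.0714 vs 0.3333.
q_1 gives more utility per dollar, so spend all income on q_1: q_1* = I/p_1, q_2* = 0.
Numerically: q_1* = 9.8214, q_2* = 0.

q_1* = 9.8214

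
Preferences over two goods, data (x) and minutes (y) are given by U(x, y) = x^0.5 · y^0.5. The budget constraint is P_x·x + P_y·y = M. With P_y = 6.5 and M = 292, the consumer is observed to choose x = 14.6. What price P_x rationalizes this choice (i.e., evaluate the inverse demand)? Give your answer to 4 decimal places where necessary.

P_x = 10

Tangency: MRS = y/x = P_x/P_y.
So 0.5·P_y·y = 0.5·P_x·x; combined with the budget, a share 0.5 of income goes to x.
Demand: x*(P_x,P_y,M) = 0.5·M/P_x and y* = 0.5·M/P_y.
Set x* = 14.6 in the demand function and solve for P_x: P_x = 10.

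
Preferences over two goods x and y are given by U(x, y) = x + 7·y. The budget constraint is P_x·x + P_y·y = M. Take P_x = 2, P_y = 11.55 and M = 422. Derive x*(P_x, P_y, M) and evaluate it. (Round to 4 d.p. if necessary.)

x* = 0

Linear utility — the consumer picks whichever good has higher MU/price: 1/2 = 0.5 vs 7/11.55 = 0.6061.
y gives more utility per dollar, so spend all income on y: y* = M/P_y, x* = 0.
Numerically: x* = 0, y* = 36.5368.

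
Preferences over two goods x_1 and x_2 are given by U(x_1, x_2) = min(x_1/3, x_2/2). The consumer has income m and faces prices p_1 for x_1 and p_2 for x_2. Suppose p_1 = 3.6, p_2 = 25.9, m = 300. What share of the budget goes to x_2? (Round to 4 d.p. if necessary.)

Leontief preferences: the optimum is at the kink where x_1/3 = x_2/2, i.e. x_2 = (2/3)·x_1.
Budget: p_1·x_1 + p_2·(2/3)·x_1 = m, so (3·p_1 + 2·p_2)·x_1 = 3·m.
Demand: x_1*(p_1,p_2,m) = 3·m/(3·p_1 + 2·p_2), x_2* = 2·m/(3·p_1 + 2·p_2).
Here 3·3.6 + 2·25.9 = 62.6, giving x_1* = 14.377 and x_2* = 9.5847.
Expenditure on x_2: 25.9·9.5847 = 248.2428; share = 0.8275.

share on x_2 = 0.8275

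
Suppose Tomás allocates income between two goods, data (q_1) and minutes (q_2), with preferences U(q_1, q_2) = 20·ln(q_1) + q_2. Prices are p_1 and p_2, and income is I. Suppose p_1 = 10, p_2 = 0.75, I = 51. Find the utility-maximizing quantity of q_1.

q_1* = 1.5

Set MRS = p_1/p_2: (20/q_1)/1 = p_1/p_2.
So q_1*(p_1,p_2) = 20·p_2/p_1, independent of income; and q_2* = (I − 20·p_2)/p_2.
At the given prices: q_1* = 20·0.75/10 = 1.5.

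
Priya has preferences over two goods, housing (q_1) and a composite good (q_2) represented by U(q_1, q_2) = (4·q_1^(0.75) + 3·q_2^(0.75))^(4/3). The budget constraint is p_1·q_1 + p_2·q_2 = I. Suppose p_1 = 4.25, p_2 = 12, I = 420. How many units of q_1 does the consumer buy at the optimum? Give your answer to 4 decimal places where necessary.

q_1* = 97.4537

MU_q_1 ∝ 4·q_1^(-0.25), MU_q_2 ∝ 3·q_2^(-0.25), so MRS = (4/3)·(q_2/q_1)^(0.25) = p_1/p_2.
Solve for the ratio: q_2/q_1 = [(3/4)·p_1/p_2]^(4).
With the ratio pinned down, the budget gives q_1* = I/(p_1 + p_2·(q_2/q_1)) and q_2* = (q_2/q_1)·q_1*.
Numerically q_2/q_1 = 0.004978, so q_1* = 420/(4.25 + 12·0.004978) = 97.4537.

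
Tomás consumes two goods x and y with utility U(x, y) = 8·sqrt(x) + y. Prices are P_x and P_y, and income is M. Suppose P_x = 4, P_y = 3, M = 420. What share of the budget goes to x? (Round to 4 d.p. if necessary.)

share on x = 0.0857

Utility is quasi-linear in y; the FOC for x is 4/√x = P_x/P_y.
Solve: √x = 4·P_y/P_x, so x*(P_x,P_y) = (4·P_y/P_x)², and y* = (M − P_x·x*)/P_y.
Plugging in: x* = (4·3/4)² = 9, y* = 128.
Expenditure on x: 4·9 = 36; share = 0.0857.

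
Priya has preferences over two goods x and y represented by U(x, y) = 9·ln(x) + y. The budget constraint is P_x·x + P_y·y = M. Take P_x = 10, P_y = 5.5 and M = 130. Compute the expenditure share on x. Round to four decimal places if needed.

share on x = 0.3808

Set MRS = P_x/P_y: (9/x)/1 = P_x/P_y.
So x*(P_x,P_y) = 9·P_y/P_x, independent of income; and y* = (M − 9·P_y)/P_y.
At the given prices: x* = 9·5.5/10 = 4.95, and y* = 14.6364.
Expenditure on x: 10·4.95 = 49.5; share = 0.3808.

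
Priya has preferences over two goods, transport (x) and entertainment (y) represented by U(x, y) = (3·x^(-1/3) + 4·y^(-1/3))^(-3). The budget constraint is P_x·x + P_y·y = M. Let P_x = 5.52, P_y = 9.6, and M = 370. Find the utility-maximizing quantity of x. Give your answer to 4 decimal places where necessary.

MRS = MU_x/MU_y = (3/4)·(y/x)^(4/3). Set equal to P_x/P_y.
Solve for the ratio: y/x = [(4/3)·P_x/P_y]^(0.75).
Substitute y = (y/x)·x into the budget: x* = M/(P_x + P_y·(y/x)).
Numerically y/x = 0.819323, so x* = 370/(5.52 + 9.6·0.819323) = 27.6419.

x* = 27.6419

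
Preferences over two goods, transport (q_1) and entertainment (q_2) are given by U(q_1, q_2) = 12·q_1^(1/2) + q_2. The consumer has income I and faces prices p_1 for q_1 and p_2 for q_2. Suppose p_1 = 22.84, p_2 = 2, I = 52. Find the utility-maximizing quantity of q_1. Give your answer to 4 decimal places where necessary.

Thus q_1* = (6·p_2/p_1)² — independent of I — with the rest of income spent on q_2.
Plugging in: q_1* = (6·2/22.84)² = 0.276.

q_1* = 0.276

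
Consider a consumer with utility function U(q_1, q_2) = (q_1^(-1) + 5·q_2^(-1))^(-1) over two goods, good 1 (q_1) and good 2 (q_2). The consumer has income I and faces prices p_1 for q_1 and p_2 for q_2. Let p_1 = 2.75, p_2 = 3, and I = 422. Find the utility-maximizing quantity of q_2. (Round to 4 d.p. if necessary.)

q_2* = 98.494

From the CES first-order condition, (1/5)·(q_2/q_1)^(2) = p_1/p_2.
Hence q_2/q_1 = (5·p_1/p_2)^(1/(2)), i.e. raised to the 0.5 power.
Substitute q_2 = (q_2/q_1)·q_1 into the budget: q_1* = I/(p_1 + p_2·(q_2/q_1)).
Numerically q_2/q_1 = 2.140872, so q_1* = 422/(2.75 + 3·2.140872) = 46.0065 and q_2* = 2.140872·46.0065 = 98.494.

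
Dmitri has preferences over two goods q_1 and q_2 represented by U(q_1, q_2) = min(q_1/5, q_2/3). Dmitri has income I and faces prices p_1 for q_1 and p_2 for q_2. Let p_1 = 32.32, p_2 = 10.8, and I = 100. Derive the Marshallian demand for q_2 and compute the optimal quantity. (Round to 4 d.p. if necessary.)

Leontief preferences: the optimum is at the kink where q_1/5 = q_2/3, i.e. q_2 = (3/5)·q_1.
Budget: p_1·q_1 + p_2·(3/5)·q_1 = I, so (5·p_1 + 3·p_2)·q_1 = 5·I.
Demand: q_1*(p_1,p_2,I) = 5·I/(5·p_1 + 3·p_2), q_2* = 3·I/(5·p_1 + 3·p_2).
Here 5·32.32 + 3·10.8 = 194, giving q_2* = 1.5464.

q_2* = 1.5464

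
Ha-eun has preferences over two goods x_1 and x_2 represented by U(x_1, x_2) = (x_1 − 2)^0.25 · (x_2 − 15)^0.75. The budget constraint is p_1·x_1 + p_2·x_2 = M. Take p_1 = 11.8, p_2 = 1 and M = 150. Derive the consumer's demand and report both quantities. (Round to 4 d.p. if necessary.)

Substituting into the budget: x_1* = 2 + 0.25·(M − 2·p_1 − 15·p_2)/p_1, and x_2* = 15 + 0.75·(…)/p_2.
Discretionary income = 150 − 2·11.8 − 15·1 = 111.4; x_1* = 2 + 0.25·111.4/11.8 = 4.3602; x_2* = 15 + 0.75·111.4/1 = 98.55.

x_1* = 4.3602, x_2* = 98.55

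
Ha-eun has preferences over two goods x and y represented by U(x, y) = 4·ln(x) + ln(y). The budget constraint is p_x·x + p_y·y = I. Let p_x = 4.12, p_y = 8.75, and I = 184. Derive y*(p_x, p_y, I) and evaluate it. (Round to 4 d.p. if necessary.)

The MRS is 4·y/x. Set MRS = p_x/p_y.
So 4·p_y·y = p_x·x; combined with the budget, a share 0.8 of income goes to x.
Demand: x*(p_x,p_y,I) = 0.8·I/p_x and y* = 0.2·I/p_y.
At p_x=4.12, p_y=8.75, I=184: y* = 0.2·184/8.75 = 4.2057.

y* = 4.2057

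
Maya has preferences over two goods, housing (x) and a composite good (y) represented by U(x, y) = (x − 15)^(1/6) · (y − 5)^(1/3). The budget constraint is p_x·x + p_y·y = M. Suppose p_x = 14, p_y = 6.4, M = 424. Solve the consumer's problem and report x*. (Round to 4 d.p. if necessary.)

After buying the subsistence bundle (15, 5), a share 1/3 of the remaining income goes to x: x* = 15 + 1/3·(M − 15p_x − 5p_y)/p_x.
Discretionary income = 424 − 15·14 − 5·6.4 = 182; x* = 15 + 1/3·182/14 = 19.3333.

x* = 19.3333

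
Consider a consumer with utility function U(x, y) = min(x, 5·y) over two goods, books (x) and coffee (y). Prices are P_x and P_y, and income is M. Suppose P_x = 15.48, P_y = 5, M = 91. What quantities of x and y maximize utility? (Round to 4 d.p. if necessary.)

Demand: x*(P_x,P_y,M) = 5·M/(5·P_x + P_y), y* = M/(5·P_x + P_y).
Here 5·15.48 + 5 = 82.4, giving x* = 5.5218 and y* = 1.1044.

x* = 5.5218, y* = 1.1044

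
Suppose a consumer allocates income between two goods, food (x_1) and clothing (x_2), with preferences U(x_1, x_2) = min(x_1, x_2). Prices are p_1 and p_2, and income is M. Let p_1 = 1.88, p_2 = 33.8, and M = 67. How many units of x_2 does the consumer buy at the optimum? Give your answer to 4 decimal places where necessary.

Leontief preferences: the optimum is at the kink where x_1/1 = x_2/1, i.e. x_2 = x_1.
Budget: p_1·x_1 + p_2·x_1 = M, so (p_1 + p_2)·x_1 = M.
Demand: x_1*(p_1,p_2,M) = M/(p_1 + p_2), x_2* = M/(p_1 + p_2).
Here 1.88 + 33.8 = 35.68, giving x_2* = 1.8778.

x_2* = 1.8778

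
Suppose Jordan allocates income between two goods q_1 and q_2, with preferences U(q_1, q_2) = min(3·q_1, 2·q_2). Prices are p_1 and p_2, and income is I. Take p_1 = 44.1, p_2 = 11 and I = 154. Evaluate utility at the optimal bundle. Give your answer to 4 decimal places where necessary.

Leontief preferences: the optimum is at the kink where q_1/2 = q_2/3, i.e. q_2 = (3/2)·q_1.
Budget: p_1·q_1 + p_2·(3/2)·q_1 = I, so (2·p_1 + 3·p_2)·q_1 = 2·I.
Demand: q_1*(p_1,p_2,I) = 2·I/(2·p_1 + 3·p_2), q_2* = 3·I/(2·p_1 + 3·p_2).
Here 2·44.1 + 3·11 = 121.2, giving q_1* = 2.5413 and q_2* = 3.8119.
Utility at the optimum: U(2.5413, 3.8119) = 7.6238.

V = 7.6238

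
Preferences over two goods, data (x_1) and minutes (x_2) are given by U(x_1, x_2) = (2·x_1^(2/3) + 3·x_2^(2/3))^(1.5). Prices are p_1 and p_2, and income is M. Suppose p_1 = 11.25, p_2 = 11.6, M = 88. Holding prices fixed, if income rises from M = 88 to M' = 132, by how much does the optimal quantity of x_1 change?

Δx_1* = 0.9369

MRS = MU_x_1/MU_x_2 = (2/3)·(x_2/x_1)^(1/3). Set equal to p_1/p_2.
Hence x_2/x_1 = ((3/2)·p_1/p_2)^(1/(1/3)), i.e. raised to the 3 power.
Substitute x_2 = (x_2/x_1)·x_1 into the budget: x_1* = M/(p_1 + p_2·(x_2/x_1)).
Numerically x_2/x_1 = 3.078629, so x_1* = 88/(11.25 + 11.6·3.078629) = 1.8739.
At M' = 132: x_1* = 2.8108. Change: 2.8108 − 1.8739 = 0.9369.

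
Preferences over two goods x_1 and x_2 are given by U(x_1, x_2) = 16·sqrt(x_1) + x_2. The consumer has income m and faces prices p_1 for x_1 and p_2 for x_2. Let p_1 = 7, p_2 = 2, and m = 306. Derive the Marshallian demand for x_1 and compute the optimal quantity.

MU_x_1 = 8/√x_1, MU_x_2 = 1. Tangency: 8/√x_1 = p_1/p_2.
Thus x_1* = (8·p_2/p_1)² — independent of m — with the rest of income spent on x_2.
Plugging in: x_1* = (8·2/7)² = 5.2245.

x_1* = 5.2245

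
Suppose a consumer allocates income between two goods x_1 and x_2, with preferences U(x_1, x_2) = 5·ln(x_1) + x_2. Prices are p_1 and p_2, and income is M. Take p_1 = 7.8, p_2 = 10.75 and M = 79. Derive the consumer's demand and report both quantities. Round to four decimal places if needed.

MU_x_1 = 5/x_1, MU_x_2 = 1. Tangency: 5/x_1 = p_1/p_2.
So x_1*(p_1,p_2) = 5·p_2/p_1, independent of income; and x_2* = (M − 5·p_2)/p_2.
At the given prices: x_1* = 5·10.75/7.8 = 6.891, and x_2* = 2.3488.

x_1* = 6.891, x_2* = 2.3488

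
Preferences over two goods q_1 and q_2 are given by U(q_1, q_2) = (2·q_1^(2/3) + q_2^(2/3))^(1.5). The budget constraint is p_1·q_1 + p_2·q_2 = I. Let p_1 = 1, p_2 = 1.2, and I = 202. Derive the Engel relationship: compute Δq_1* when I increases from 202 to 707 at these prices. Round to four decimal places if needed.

Δq_1* = 464.6645

MRS = MU_q_1/MU_q_2 = 2·(q_2/q_1)^(1/3). Set equal to p_1/p_2.
Hence q_2/q_1 = ((1/2)·p_1/p_2)^(1/(1/3)), i.e. raised to the 3 power.
With the ratio pinned down, the budget gives q_1* = I/(p_1 + p_2·(q_2/q_1)) and q_2* = (q_2/q_1)·q_1*.
Numerically q_2/q_1 = 0.072338, so q_1* = 202/(1 + 1.2·0.072338) = 185.8658.
At I' = 707: q_1* = 650.5304. Change: 650.5304 − 185.8658 = 464.6645.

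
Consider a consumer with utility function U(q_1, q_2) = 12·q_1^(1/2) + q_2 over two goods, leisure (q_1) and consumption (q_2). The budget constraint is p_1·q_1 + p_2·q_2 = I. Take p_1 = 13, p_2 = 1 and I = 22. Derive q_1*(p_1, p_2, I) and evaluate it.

Thus q_1* = (6·p_2/p_1)² — independent of I — with the rest of income spent on q_2.
Plugging in: q_1* = (6·1/13)² = 0.213.

q_1* = 0.213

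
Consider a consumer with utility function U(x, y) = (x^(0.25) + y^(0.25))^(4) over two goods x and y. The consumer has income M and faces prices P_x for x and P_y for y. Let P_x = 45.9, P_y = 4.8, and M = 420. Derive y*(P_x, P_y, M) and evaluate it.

y* = 59.478

MRS = MU_x/MU_y = (y/x)^(0.75). Set equal to P_x/P_y.
Solve for the ratio: y/x = [P_x/P_y]^(4/3).
With the ratio pinned down, the budget gives x* = M/(P_x + P_y·(y/x)) and y* = (y/x)·x*.
Numerically y/x = 20.296848, so x* = 420/(45.9 + 4.8·20.296848) = 2.9304 and y* = 20.296848·2.9304 = 59.478.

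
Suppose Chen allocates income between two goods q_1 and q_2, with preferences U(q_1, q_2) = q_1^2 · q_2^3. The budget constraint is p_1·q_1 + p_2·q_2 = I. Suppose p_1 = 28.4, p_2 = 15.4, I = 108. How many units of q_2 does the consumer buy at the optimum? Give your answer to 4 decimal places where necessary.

Demand: q_1*(p_1,p_2,I) = 0.4·I/p_1 and q_2* = 0.6·I/p_2.
At p_1=28.4, p_2=15.4, I=108: q_2* = 0.6·108/15.4 = 4.2078.

q_2* = 4.2078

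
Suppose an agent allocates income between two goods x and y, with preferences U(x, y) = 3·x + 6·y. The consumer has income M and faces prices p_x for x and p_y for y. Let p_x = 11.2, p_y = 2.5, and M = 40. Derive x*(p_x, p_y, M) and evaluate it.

Linear utility — the consumer picks whichever good has higher MU/price: 3/11.2 = 0.2679 vs 6/2.5 = 2.4.
y gives more utility per dollar, so spend all income on y: y* = M/p_y, x* = 0.
Numerically: x* = 0, y* = 16.

x* = 0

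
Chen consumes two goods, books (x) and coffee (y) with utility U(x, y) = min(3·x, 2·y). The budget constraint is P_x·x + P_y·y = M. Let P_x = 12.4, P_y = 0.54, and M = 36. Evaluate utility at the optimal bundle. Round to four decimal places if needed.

With perfect complements, no substitution: consume in ratio x:y = 2:3.
Budget: P_x·x + P_y·(3/2)·x = M, so (2·P_x + 3·P_y)·x = 2·M.
Demand: x*(P_x,P_y,M) = 2·M/(2·P_x + 3·P_y), y* = 3·M/(2·P_x + 3·P_y).
Here 2·12.4 + 3·0.54 = 26.42, giving x* = 2.7252 and y* = 4.0878.
Utility at the optimum: U(2.7252, 4.0878) = 8.1756.

V = 8.1756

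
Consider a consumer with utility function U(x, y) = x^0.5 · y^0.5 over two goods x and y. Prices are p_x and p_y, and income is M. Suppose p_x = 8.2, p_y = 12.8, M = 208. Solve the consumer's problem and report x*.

x* = 12.6829

Tangency: MRS = y/x = p_x/p_y.
Rearranging, p_y·y = p_x·x. Substituting into the budget gives p_x·x·(1 + 1) = M.
Demand: x*(p_x,p_y,M) = 0.5·M/p_x and y* = 0.5·M/p_y.
At p_x=8.2, p_y=12.8, M=208: x* = 0.5·208/8.2 = 12.6829.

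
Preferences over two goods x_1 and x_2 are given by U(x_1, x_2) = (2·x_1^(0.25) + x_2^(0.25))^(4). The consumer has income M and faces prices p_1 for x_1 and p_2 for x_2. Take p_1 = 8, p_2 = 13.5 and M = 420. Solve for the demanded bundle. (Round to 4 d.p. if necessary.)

x_1* = 39.375, x_2* = 7.7778

MU_x_1 ∝ 2·x_1^(-0.75), MU_x_2 ∝ x_2^(-0.75), so MRS = 2·(x_2/x_1)^(0.75) = p_1/p_2.
Solve for the ratio: x_2/x_1 = [(1/2)·p_1/p_2]^(4/3).
With the ratio pinned down, the budget gives x_1* = M/(p_1 + p_2·(x_2/x_1)) and x_2* = (x_2/x_1)·x_1*.
Numerically x_2/x_1 = 0.197531, so x_1* = 420/(8 + 13.5·0.197531) = 39.375 and x_2* = 0.197531·39.375 = 7.7778.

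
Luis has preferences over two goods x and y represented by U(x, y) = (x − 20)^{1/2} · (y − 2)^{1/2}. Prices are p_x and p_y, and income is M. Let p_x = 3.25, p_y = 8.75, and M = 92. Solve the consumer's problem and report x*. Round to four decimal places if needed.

x* = 21.4615

MRS = (y−2)/(x−20). Tangency with p_x/p_y gives y−2 = (p_x/p_y)·(x−20).
Substituting into the budget: x* = 20 + 0.5·(M − 20·p_x − 2·p_y)/p_x, and y* = 2 + 0.5·(…)/p_y.
Discretionary income = 92 − 20·3.25 − 2·8.75 = 9.5; x* = 20 + 0.5·9.5/3.25 = 21.4615.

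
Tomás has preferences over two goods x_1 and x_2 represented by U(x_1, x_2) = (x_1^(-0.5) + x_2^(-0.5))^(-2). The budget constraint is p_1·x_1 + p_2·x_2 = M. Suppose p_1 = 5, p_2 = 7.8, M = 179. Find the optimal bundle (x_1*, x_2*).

x_1* = 16.5758, x_2* = 12.3232

MU_x_1 ∝ x_1^(-1.5), MU_x_2 ∝ x_2^(-1.5), so MRS = (x_2/x_1)^(1.5) = p_1/p_2.
Solve for the ratio: x_2/x_1 = [p_1/p_2]^(2/3).
With the ratio pinned down, the budget gives x_1* = M/(p_1 + p_2·(x_2/x_1)) and x_2* = (x_2/x_1)·x_1*.
Numerically x_2/x_1 = 0.743447, so x_1* = 179/(5 + 7.8·0.743447) = 16.5758 and x_2* = 0.743447·16.5758 = 12.3232.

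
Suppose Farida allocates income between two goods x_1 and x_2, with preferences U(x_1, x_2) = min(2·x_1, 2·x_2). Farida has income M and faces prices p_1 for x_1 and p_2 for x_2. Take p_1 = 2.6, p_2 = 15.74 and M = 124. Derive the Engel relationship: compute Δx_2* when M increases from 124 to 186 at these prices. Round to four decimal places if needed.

Δx_2* = 3.3806

With perfect complements, no substitution: consume in ratio x_1:x_2 = 2:2.
Budget: p_1·x_1 + p_2·x_1 = M, so (2·p_1 + 2·p_2)·x_1 = 2·M.
Demand: x_1*(p_1,p_2,M) = 2·M/(2·p_1 + 2·p_2), x_2* = 2·M/(2·p_1 + 2·p_2).
Here 2·2.6 + 2·15.74 = 36.68, giving x_2* = 6.7612.
At M' = 186: x_2* = 10.1418. Change: 10.1418 − 6.7612 = 3.3806.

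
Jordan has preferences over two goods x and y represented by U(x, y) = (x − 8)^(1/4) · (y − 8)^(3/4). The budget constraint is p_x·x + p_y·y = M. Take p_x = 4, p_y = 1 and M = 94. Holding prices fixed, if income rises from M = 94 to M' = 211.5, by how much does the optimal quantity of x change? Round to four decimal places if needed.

This is Cobb-Douglas in (x−8, y−8): tangency gives 0.25·p_y·(y−8) = 0.75·p_x·(x−8).
After buying the subsistence bundle (8, 8), a share 0.25 of the remaining income goes to x: x* = 8 + 0.25·(M − 8p_x − 8p_y)/p_x.
Discretionary income = 94 − 8·4 − 8·1 = 54; x* = 8 + 0.25·54/4 = 11.375.
At M' = 211.5: x* = 18.7188. Change: 18.7188 − 11.375 = 7.3438.

Δx* = 7.3438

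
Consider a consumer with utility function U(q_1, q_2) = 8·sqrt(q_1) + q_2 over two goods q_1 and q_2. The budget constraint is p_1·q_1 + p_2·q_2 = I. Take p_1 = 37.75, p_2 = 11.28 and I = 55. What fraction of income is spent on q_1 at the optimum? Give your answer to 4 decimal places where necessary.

MU_q_1 = 4/√q_1, MU_q_2 = 1. Tangency: 4/√q_1 = p_1/p_2.
Solve: √q_1 = 4·p_2/p_1, so q_1*(p_1,p_2) = (4·p_2/p_1)², and q_2* = (I − p_1·q_1*)/p_2.
Plugging in: q_1* = (4·11.28/37.75)² = 1.4286, q_2* = 0.095.
Expenditure on q_1: 37.75·1.4286 = 53.9289; share = 0.9805.

share on q_1 = 0.9805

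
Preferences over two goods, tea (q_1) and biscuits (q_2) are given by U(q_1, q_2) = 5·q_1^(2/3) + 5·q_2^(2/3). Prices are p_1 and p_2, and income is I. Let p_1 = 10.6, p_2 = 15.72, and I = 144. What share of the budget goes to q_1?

share on q_1 = 0.6874

With the ratio pinned down, the budget gives q_1* = I/(p_1 + p_2·(q_2/q_1)) and q_2* = (q_2/q_1)·q_1*.
Numerically q_2/q_1 = 0.306591, so q_1* = 144/(10.6 + 15.72·0.306591) = 9.3388 and q_2* = 0.306591·9.3388 = 2.8632.
Expenditure on q_1: 10.6·9.3388 = 98.9908; share = 0.6874.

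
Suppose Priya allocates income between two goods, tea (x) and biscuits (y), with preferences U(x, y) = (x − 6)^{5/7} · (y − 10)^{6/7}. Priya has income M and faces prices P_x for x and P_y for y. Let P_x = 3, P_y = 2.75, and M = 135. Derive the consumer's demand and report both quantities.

x* = 19.5606, y* = 27.7521

Let x' = x−6, y' = y−10. MRS = (5/6)·y'/x' = P_x/P_y.
Substituting into the budget: x* = 6 + 5/11·(M − 6·P_x − 10·P_y)/P_x, and y* = 10 + 6/11·(…)/P_y.
Discretionary income = 135 − 6·3 − 10·2.75 = 89.5; x* = 6 + 5/11·89.5/3 = 19.5606; y* = 10 + 6/11·89.5/2.75 = 27.7521.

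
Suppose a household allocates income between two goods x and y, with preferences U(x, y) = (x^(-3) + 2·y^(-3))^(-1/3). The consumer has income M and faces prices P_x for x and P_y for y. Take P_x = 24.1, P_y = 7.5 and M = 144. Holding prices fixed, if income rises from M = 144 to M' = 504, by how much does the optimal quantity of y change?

From the CES first-order condition, (1/2)·(y/x)^(4) = P_x/P_y.
Hence y/x = (2·P_x/P_y)^(1/(4)), i.e. raised to the 0.25 power.
Substitute y = (y/x)·x into the budget: x* = M/(P_x + P_y·(y/x)).
Numerically y/x = 1.592196, so x* = 144/(24.1 + 7.5·1.592196) = 3.9954 and y* = 1.592196·3.9954 = 6.3615.
At M' = 504: y* = 22.2651. Change: 22.2651 − 6.3615 = 15.9036.

Δy* = 15.9036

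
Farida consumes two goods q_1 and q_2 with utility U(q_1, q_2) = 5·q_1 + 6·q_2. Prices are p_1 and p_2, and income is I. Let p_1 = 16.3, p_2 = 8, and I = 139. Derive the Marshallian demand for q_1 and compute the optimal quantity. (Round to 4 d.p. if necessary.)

Perfect substitutes: compare marginal utility per dollar. 5/p_1 vs 6/p_2 → 0.3067 vs 0.75.
q_2 gives more utility per dollar, so spend all income on q_2: q_2* = I/p_2, q_1* = 0.
Numerically: q_1* = 0, q_2* = 17.375.

q_1* = 0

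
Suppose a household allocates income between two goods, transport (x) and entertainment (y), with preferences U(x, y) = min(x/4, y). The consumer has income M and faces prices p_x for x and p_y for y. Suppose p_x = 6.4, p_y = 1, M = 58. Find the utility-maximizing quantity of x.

x* = 8.7218

With perfect complements, no substitution: consume in ratio x:y = 4:1.
Budget: p_x·x + p_y·(1/4)·x = M, so (4·p_x + p_y)·x = 4·M.
Demand: x*(p_x,p_y,M) = 4·M/(4·p_x + p_y), y* = M/(4·p_x + p_y).
Here 4·6.4 + 1 = 26.6, giving x* = 8.7218.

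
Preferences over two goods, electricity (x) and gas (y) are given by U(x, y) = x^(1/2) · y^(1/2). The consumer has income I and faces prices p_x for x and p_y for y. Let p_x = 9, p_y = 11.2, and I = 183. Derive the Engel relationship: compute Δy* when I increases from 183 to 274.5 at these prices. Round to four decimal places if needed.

The MRS is y/x. Set MRS = p_x/p_y.
So 0.5·p_y·y = 0.5·p_x·x; combined with the budget, a share 0.5 of income goes to x.
Demand: x*(p_x,p_y,I) = 0.5·I/p_x and y* = 0.5·I/p_y.
At p_x=9, p_y=11.2, I=183: y* = 0.5·183/11.2 = 8.1696.
At I' = 274.5: y* = 12.2545. Change: 12.2545 − 8.1696 = 4.0848.

Δy* = 4.0848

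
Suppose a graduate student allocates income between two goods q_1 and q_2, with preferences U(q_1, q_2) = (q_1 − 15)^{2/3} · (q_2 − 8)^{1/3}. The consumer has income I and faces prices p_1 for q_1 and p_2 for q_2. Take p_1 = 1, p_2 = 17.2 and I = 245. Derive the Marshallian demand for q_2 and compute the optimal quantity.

q_2* = 9.7907

Discretionary income = 245 − 15·1 − 8·17.2 = 92.4; q_2* = 8 + 1/3·92.4/17.2 = 9.7907.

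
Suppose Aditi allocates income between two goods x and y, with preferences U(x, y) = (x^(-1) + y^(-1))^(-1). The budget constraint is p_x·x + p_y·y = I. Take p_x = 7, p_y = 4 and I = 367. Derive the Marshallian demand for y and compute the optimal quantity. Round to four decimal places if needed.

y* = 39.4985

MRS = MU_x/MU_y = (y/x)^(2). Set equal to p_x/p_y.
Solve for the ratio: y/x = [p_x/p_y]^(0.5).
Substitute y = (y/x)·x into the budget: x* = I/(p_x + p_y·(y/x)).
Numerically y/x = 1.322876, so x* = 367/(7 + 4·1.322876) = 29.858 and y* = 1.322876·29.858 = 39.4985.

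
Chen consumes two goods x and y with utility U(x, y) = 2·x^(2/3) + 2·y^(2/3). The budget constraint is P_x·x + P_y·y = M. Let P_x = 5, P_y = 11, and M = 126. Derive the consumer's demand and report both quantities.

Substitute y = (y/x)·x into the budget: x* = M/(P_x + P_y·(y/x)).
Numerically y/x = 0.093914, so x* = 126/(5 + 11·0.093914) = 20.8849 and y* = 0.093914·20.8849 = 1.9614.

x* = 20.8849, y* = 1.9614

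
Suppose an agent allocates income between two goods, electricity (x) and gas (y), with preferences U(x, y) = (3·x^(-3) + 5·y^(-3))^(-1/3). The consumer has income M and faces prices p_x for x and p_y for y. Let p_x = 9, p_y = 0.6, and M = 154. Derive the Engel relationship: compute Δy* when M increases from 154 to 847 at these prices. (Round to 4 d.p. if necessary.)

From the CES first-order condition, (3/5)·(y/x)^(4) = p_x/p_y.
Hence y/x = ((5/3)·p_x/p_y)^(1/(4)), i.e. raised to the 0.25 power.
Substitute y = (y/x)·x into the budget: x* = M/(p_x + p_y·(y/x)).
Numerically y/x = 2.236068, so x* = 154/(9 + 0.6·2.236068) = 14.8913 and y* = 2.236068·14.8913 = 33.2979.
At M' = 847: y* = 183.1382. Change: 183.1382 − 33.2979 = 149.8404.

Δy* = 149.8404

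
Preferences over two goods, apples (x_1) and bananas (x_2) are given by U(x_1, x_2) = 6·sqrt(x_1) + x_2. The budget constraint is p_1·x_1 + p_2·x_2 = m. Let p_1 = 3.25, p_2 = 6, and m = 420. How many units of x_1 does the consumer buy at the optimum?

x_1* = 30.6746

MU_x_1 = 3/√x_1, MU_x_2 = 1. Tangency: 3/√x_1 = p_1/p_2.
Thus x_1* = (3·p_2/p_1)² — independent of m — with the rest of income spent on x_2.
Plugging in: x_1* = (3·6/3.25)² = 30.6746.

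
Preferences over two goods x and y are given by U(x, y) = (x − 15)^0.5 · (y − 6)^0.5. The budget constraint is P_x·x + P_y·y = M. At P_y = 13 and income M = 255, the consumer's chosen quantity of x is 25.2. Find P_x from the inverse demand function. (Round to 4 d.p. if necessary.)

This is Cobb-Douglas in (x−15, y−6): tangency gives 0.5·P_y·(y−6) = 0.5·P_x·(x−15).
Substituting into the budget: x* = 15 + 0.5·(M − 15·P_x − 6·P_y)/P_x, and y* = 6 + 0.5·(…)/P_y.
Set x* = 25.2 in the demand function and solve for P_x: P_x = 5.

P_x = 5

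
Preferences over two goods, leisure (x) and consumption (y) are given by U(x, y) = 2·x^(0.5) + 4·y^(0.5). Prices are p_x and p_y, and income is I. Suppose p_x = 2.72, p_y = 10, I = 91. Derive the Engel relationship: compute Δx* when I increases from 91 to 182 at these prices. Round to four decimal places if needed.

Δx* = 16.0229

MRS = MU_x/MU_y = (1/2)·(y/x)^(0.5). Set equal to p_x/p_y.
Hence y/x = (2·p_x/p_y)^(1/(0.5)), i.e. raised to the 2 power.
Substitute y = (y/x)·x into the budget: x* = I/(p_x + p_y·(y/x)).
Numerically y/x = 0.295936, so x* = 91/(2.72 + 10·0.295936) = 16.0229.
At I' = 182: x* = 32.0459. Change: 32.0459 − 16.0229 = 16.0229.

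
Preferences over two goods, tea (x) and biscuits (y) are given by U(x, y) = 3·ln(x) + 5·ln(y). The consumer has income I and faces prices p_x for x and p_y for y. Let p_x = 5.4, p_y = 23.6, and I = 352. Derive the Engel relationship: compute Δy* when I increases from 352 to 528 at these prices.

Δy* = 4.661

Demand: x*(p_x,p_y,I) = 0.375·I/p_x and y* = 0.625·I/p_y.
At p_x=5.4, p_y=23.6, I=352: y* = 0.625·352/23.6 = 9.322.
At I' = 528: y* = 13.9831. Change: 13.9831 − 9.322 = 4.661.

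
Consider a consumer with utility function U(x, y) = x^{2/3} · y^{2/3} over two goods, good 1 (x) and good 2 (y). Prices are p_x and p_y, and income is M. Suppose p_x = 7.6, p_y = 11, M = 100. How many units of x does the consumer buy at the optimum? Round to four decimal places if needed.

At p_x=7.6, p_y=11, M=100: x* = 0.5·100/7.6 = 6.5789.

x* = 6.5789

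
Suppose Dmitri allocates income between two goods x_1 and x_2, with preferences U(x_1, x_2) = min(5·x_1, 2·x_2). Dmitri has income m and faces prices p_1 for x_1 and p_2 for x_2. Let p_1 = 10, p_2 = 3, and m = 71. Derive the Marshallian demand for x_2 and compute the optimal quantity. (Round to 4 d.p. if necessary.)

x_2* = 10.1429

With perfect complements, no substitution: consume in ratio x_1:x_2 = 2:5.
Budget: p_1·x_1 + p_2·(5/2)·x_1 = m, so (2·p_1 + 5·p_2)·x_1 = 2·m.
Demand: x_1*(p_1,p_2,m) = 2·m/(2·p_1 + 5·p_2), x_2* = 5·m/(2·p_1 + 5·p_2).
Here 2·10 + 5·3 = 35, giving x_2* = 10.1429.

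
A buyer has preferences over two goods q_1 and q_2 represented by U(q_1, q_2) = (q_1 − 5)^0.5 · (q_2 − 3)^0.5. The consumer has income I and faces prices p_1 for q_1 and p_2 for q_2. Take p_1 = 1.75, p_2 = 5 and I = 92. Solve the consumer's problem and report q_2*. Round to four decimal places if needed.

q_2* = 9.825

MRS = (q_2−3)/(q_1−5). Tangency with p_1/p_2 gives q_2−3 = (p_1/p_2)·(q_1−5).
After buying the subsistence bundle (5, 3), a share 0.5 of the remaining income goes to q_1: q_1* = 5 + 0.5·(I − 5p_1 − 3p_2)/p_1.
Discretionary income = 92 − 5·1.75 − 3·5 = 68.25; q_2* = 3 + 0.5·68.25/5 = 9.825.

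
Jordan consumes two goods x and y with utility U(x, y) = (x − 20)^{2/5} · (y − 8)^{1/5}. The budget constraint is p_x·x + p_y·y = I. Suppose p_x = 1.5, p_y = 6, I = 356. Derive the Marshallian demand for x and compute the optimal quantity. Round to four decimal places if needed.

x* = 143.5556

MRS = 2·(y−8)/(x−20). Tangency with p_x/p_y gives y−8 = (1/2)·(p_x/p_y)·(x−20).
Substituting into the budget: x* = 20 + 2/3·(I − 20·p_x − 8·p_y)/p_x, and y* = 8 + 1/3·(…)/p_y.
Discretionary income = 356 − 20·1.5 − 8·6 = 278; x* = 20 + 2/3·278/1.5 = 143.5556.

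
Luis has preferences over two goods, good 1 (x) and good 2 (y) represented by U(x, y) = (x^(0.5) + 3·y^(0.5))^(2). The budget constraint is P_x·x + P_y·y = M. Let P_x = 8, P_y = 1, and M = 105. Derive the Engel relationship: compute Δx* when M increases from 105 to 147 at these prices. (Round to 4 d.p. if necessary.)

Δx* = 0.0719

MRS = MU_x/MU_y = (1/3)·(y/x)^(0.5). Set equal to P_x/P_y.
Solve for the ratio: y/x = [3·P_x/P_y]^(2).
With the ratio pinned down, the budget gives x* = M/(P_x + P_y·(y/x)) and y* = (y/x)·x*.
Numerically y/x = 576, so x* = 105/(8 + 1·576) = 0.1798.
At M' = 147: x* = 0.2517. Change: 0.2517 − 0.1798 = 0.0719.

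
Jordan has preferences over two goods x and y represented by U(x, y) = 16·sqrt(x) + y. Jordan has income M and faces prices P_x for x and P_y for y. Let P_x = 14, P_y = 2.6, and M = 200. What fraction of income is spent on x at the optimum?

share on x = 0.1545

Plugging in: x* = (8·2.6/14)² = 2.2073, y* = 65.0374.
Expenditure on x: 14·2.2073 = 30.9029; share = 0.1545.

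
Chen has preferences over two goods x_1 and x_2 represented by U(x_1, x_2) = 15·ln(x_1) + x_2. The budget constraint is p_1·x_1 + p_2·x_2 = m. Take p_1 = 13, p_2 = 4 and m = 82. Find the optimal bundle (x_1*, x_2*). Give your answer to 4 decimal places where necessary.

x_1* = 4.6154, x_2* = 5.5

Set MRS = p_1/p_2: (15/x_1)/1 = p_1/p_2.
So x_1*(p_1,p_2) = 15·p_2/p_1, independent of income; and x_2* = (m − 15·p_2)/p_2.
At the given prices: x_1* = 15·4/13 = 4.6154, and x_2* = 5.5.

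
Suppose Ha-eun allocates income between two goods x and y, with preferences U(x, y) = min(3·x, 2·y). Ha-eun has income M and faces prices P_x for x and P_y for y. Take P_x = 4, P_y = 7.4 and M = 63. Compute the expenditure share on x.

With perfect complements, no substitution: consume in ratio x:y = 2:3.
Budget: P_x·x + P_y·(3/2)·x = M, so (2·P_x + 3·P_y)·x = 2·M.
Demand: x*(P_x,P_y,M) = 2·M/(2·P_x + 3·P_y), y* = 3·M/(2·P_x + 3·P_y).
Here 2·4 + 3·7.4 = 30.2, giving x* = 4.1722 and y* = 6.2583.
Expenditure on x: 4·4.1722 = 16.6887; share = 0.2649.

share on x = 0.2649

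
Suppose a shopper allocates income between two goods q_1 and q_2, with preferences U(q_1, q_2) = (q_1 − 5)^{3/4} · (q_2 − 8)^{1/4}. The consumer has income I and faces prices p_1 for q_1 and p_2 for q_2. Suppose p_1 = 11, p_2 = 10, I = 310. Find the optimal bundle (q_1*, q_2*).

q_1* = 16.9318, q_2* = 12.375

MRS = 3·(q_2−8)/(q_1−5). Tangency with p_1/p_2 gives q_2−8 = (1/3)·(p_1/p_2)·(q_1−5).
Substituting into the budget: q_1* = 5 + 0.75·(I − 5·p_1 − 8·p_2)/p_1, and q_2* = 8 + 0.25·(…)/p_2.
Discretionary income = 310 − 5·11 − 8·10 = 175; q_1* = 5 + 0.75·175/11 = 16.9318; q_2* = 8 + 0.25·175/10 = 12.375.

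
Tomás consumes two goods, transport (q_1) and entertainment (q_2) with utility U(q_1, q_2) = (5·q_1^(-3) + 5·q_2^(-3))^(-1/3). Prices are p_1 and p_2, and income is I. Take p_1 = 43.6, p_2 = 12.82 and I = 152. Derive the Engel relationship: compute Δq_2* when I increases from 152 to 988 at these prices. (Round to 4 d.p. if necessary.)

MRS = MU_q_1/MU_q_2 = (q_2/q_1)^(4). Set equal to p_1/p_2.
Solve for the ratio: q_2/q_1 = [p_1/p_2]^(0.25).
With the ratio pinned down, the budget gives q_1* = I/(p_1 + p_2·(q_2/q_1)) and q_2* = (q_2/q_1)·q_1*.
Numerically q_2/q_1 = 1.358, so q_1* = 152/(43.6 + 12.82·1.358) = 2.4914 and q_2* = 1.358·2.4914 = 3.3833.
At I' = 988: q_2* = 21.9917. Change: 21.9917 − 3.3833 = 18.6084.

Δq_2* = 18.6084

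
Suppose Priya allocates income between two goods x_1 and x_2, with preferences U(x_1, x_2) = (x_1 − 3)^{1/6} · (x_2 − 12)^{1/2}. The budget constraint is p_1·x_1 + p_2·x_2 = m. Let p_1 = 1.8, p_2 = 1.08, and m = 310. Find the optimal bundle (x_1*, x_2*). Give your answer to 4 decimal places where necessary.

x_1* = 43.5056, x_2* = 214.5278

This is Cobb-Douglas in (x_1−3, x_2−12): tangency gives 1/6·p_2·(x_2−12) = 0.5·p_1·(x_1−3).
After buying the subsistence bundle (3, 12), a share 0.25 of the remaining income goes to x_1: x_1* = 3 + 0.25·(m − 3p_1 − 12p_2)/p_1.
Discretionary income = 310 − 3·1.8 − 12·1.08 = 291.64; x_1* = 3 + 0.25·291.64/1.8 = 43.5056; x_2* = 12 + 0.75·291.64/1.08 = 214.5278.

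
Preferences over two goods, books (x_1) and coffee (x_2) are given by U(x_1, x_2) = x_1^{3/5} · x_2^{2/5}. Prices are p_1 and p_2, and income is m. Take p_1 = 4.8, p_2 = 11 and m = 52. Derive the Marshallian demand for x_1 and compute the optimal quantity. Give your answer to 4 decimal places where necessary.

Tangency: MRS = (3/2)·x_2/x_1 = p_1/p_2.
So 0.6·p_2·x_2 = 0.4·p_1·x_1; combined with the budget, a share 0.6 of income goes to x_1.
Demand: x_1*(p_1,p_2,m) = 0.6·m/p_1 and x_2* = 0.4·m/p_2.
At p_1=4.8, p_2=11, m=52: x_1* = 0.6·52/4.8 = 6.5.

x_1* = 6.5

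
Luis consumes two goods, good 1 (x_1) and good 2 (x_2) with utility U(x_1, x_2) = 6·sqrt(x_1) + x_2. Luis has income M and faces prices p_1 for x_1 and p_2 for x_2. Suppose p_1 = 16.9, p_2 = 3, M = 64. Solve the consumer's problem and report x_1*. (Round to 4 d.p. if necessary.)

x_1* = 0.2836

Utility is quasi-linear in x_2; the FOC for x_1 is 3/√x_1 = p_1/p_2.
Solve: √x_1 = 3·p_2/p_1, so x_1*(p_1,p_2) = (3·p_2/p_1)², and x_2* = (M − p_1·x_1*)/p_2.
Plugging in: x_1* = (3·3/16.9)² = 0.2836.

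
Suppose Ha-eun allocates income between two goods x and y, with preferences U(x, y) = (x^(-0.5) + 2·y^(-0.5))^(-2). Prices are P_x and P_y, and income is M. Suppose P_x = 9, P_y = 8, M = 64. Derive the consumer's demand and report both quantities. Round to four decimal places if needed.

x* = 2.8148, y* = 4.8333

Substitute y = (y/x)·x into the budget: x* = M/(P_x + P_y·(y/x)).
Numerically y/x = 1.717071, so x* = 64/(9 + 8·1.717071) = 2.8148 and y* = 1.717071·2.8148 = 4.8333.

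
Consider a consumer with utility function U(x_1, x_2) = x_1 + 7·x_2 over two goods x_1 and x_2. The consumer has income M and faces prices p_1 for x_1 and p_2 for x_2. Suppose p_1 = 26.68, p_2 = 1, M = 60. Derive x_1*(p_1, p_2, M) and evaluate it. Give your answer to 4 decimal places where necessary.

x_1* = 0

Perfect substitutes: compare marginal utility per dollar. 1/p_1 vs 7/p_2 → 0.0375 vs 7.
x_2 gives more utility per dollar, so spend all income on x_2: x_2* = M/p_2, x_1* = 0.
Numerically: x_1* = 0, x_2* = 60.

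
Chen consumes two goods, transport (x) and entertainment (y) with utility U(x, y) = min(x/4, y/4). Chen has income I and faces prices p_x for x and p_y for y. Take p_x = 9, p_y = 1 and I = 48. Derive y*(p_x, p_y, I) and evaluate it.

Leontief preferences: the optimum is at the kink where x/4 = y/4, i.e. y = x.
Budget: p_x·x + p_y·x = I, so (4·p_x + 4·p_y)·x = 4·I.
Demand: x*(p_x,p_y,I) = 4·I/(4·p_x + 4·p_y), y* = 4·I/(4·p_x + 4·p_y).
Here 4·9 + 4·1 = 40, giving y* = 4.8.

y* = 4.8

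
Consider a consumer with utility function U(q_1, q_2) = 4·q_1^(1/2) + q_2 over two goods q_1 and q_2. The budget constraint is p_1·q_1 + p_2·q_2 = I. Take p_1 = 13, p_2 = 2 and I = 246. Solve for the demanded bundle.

Utility is quasi-linear in q_2; the FOC for q_1 is 2/√q_1 = p_1/p_2.
Thus q_1* = (2·p_2/p_1)² — independent of I — with the rest of income spent on q_2.
Plugging in: q_1* = (2·2/13)² = 0.0947, q_2* = 122.3846.

q_1* = 0.0947, q_2* = 122.3846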